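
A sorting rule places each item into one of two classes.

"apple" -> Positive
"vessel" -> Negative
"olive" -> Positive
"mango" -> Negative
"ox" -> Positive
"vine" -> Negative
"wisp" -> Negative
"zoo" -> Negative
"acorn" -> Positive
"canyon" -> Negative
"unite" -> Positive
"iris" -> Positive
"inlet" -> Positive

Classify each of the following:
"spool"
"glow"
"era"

Negative, Negative, Positive

Rule: starts with a vowel. This holds for each 'Positive' example and fails for each 'Negative' one.
"spool" — starts with 's', hence Negative.
"glow" — starts with 'g', hence Negative.
"era" — starts with 'e', hence Positive.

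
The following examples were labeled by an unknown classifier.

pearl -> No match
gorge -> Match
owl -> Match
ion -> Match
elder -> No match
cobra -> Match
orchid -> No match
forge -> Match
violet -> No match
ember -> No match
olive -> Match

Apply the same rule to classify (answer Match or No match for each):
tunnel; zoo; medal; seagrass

All 'Match' examples share one property — odd length AND contains 'o' — and every 'No match' example lacks it.
No match: tunnel, since length 6, no 'o'. Match: zoo, since length 3, has 'o'. No match: medal, since length 5, no 'o'. No match: seagrass, since length 8, no 'o'.

No match, Match, No match, No match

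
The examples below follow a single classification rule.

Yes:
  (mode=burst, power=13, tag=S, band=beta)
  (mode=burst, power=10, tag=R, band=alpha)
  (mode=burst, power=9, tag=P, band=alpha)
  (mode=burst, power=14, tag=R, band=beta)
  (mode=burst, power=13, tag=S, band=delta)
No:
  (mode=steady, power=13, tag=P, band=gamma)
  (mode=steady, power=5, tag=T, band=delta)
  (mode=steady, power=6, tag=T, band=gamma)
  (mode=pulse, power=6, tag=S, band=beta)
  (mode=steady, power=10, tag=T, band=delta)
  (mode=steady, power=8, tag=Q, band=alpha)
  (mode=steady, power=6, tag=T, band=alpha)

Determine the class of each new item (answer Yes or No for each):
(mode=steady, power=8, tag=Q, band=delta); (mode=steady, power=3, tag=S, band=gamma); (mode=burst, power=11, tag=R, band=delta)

One predicate separates the groups cleanly: mode is burst.
No: (mode=steady, power=8, tag=Q, band=delta), since mode is steady. No: (mode=steady, power=3, tag=S, band=gamma), since mode is steady. Yes: (mode=burst, power=11, tag=R, band=delta), since mode is burst.

No, No, Yes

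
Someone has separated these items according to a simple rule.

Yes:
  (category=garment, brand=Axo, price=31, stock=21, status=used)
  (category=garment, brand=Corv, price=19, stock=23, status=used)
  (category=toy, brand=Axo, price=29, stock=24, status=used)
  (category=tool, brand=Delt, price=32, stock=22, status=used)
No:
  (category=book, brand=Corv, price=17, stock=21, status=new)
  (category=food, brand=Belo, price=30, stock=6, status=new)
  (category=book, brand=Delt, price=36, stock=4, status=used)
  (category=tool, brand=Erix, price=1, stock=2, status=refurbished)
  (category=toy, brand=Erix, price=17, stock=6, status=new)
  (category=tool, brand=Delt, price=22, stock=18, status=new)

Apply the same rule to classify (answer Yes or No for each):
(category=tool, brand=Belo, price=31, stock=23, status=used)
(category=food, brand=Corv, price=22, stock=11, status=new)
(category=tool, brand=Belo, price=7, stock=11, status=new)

All 'Yes' examples share one property — status is used AND stock ≥ 6 — and every 'No' example lacks it.

Yes, No, No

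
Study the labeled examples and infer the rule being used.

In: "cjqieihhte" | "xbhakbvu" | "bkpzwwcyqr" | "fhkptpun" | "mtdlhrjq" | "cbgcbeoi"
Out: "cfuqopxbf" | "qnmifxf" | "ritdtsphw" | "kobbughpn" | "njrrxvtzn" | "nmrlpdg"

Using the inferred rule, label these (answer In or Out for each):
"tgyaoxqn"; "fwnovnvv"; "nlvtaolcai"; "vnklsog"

In, In, In, Out

One predicate separates the groups cleanly: even length.
"tgyaoxqn": In (length 8).
"fwnovnvv": In (length 8).
"nlvtaolcai": In (length 10).
"vnklsog": Out (length 7).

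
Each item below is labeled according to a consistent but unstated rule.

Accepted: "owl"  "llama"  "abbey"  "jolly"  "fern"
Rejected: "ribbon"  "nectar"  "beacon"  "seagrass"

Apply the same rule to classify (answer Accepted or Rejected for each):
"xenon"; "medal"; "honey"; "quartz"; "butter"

The common property of the 'Accepted' items is: length ≤ 5. No 'Rejected' item has it.
"xenon": length 5, passes → Accepted.
"medal": length 5, passes → Accepted.
"honey": length 5, passes → Accepted.
"quartz": length 6, doesn't qualify → Rejected.
"butter": length 6, doesn't qualify → Rejected.

Accepted, Accepted, Accepted, Rejected, Rejected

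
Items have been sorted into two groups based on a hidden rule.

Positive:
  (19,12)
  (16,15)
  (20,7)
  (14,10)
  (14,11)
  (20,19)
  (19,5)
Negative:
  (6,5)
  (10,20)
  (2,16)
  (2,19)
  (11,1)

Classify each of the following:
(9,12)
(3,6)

Rule: first ≥ 12. This holds for each 'Positive' example and fails for each 'Negative' one.
(9,12) → first 9 → Negative. (3,6) → first 3 → Negative.

Negative, Negative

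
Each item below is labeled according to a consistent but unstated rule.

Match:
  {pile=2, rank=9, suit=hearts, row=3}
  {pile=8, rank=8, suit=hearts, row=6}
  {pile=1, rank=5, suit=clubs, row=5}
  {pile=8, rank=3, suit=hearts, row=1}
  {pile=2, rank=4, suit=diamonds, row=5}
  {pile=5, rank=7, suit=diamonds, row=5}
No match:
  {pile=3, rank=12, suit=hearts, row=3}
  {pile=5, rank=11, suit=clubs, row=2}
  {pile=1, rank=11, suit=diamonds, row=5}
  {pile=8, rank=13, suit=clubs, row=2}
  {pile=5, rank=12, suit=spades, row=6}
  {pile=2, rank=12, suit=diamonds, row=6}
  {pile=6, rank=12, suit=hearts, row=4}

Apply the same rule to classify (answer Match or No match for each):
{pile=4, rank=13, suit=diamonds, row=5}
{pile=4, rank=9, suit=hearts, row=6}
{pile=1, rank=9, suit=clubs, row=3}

No match, Match, Match

Every 'Match' example satisfies: rank ≤ 9. None of the 'No match' examples do.
No match: {pile=4, rank=13, suit=diamonds, row=5}, since rank = 13. Match: {pile=4, rank=9, suit=hearts, row=6}, since rank = 9. Match: {pile=1, rank=9, suit=clubs, row=3}, since rank = 9.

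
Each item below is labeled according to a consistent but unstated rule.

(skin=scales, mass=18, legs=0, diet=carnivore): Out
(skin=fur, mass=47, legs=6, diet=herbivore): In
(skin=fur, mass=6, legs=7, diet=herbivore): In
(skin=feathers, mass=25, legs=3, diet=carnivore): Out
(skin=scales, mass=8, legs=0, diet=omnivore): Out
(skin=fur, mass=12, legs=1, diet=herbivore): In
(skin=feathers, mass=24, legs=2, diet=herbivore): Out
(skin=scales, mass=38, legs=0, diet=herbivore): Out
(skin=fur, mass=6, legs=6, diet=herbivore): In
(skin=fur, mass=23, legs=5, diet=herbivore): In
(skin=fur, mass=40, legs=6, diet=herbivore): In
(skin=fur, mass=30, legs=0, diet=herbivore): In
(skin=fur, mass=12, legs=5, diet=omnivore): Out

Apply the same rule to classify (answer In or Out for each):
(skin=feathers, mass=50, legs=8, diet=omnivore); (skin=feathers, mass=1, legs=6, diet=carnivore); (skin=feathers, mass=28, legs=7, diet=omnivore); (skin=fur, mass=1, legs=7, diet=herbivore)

One predicate separates the groups cleanly: skin is fur AND diet is herbivore.
Out: (skin=feathers, mass=50, legs=8, diet=omnivore), since skin is feathers, diet is omnivore.
Out: (skin=feathers, mass=1, legs=6, diet=carnivore), since skin is feathers, diet is carnivore.
Out: (skin=feathers, mass=28, legs=7, diet=omnivore), since skin is feathers, diet is omnivore.
In: (skin=fur, mass=1, legs=7, diet=herbivore), since skin is fur, diet is herbivore.

Out, Out, Out, In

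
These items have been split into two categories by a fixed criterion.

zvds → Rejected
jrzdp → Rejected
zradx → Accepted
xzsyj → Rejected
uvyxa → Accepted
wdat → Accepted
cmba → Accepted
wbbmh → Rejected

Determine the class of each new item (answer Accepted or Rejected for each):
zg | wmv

'Accepted' ⟺ contains 'a'.

Rejected, Rejected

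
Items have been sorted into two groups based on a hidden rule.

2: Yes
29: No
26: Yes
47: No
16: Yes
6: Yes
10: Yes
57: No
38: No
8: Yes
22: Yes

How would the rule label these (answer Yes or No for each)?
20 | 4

The simplest hypothesis consistent with all the labels is: at most 26.

Yes, Yes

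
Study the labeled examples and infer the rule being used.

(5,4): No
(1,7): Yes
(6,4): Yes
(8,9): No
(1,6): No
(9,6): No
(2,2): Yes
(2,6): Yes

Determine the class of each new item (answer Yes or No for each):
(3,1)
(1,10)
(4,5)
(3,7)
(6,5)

Yes, No, No, Yes, No

One predicate separates the groups cleanly: sum is even.
Yes: (3,1), since 3+1 = 4. No: (1,10), since 1+10 = 11. No: (4,5), since 4+5 = 9. Yes: (3,7), since 3+7 = 10. No: (6,5), since 6+5 = 11.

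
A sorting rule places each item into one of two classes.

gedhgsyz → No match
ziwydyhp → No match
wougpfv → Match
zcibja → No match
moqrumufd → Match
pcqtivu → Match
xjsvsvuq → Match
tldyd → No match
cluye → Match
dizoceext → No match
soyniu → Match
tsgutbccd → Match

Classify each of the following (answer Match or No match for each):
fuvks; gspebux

Match, Match

Checking candidate rules against both groups, what survives is: contains 'u'.
fuvks → has 'u' → Match.
gspebux → has 'u' → Match.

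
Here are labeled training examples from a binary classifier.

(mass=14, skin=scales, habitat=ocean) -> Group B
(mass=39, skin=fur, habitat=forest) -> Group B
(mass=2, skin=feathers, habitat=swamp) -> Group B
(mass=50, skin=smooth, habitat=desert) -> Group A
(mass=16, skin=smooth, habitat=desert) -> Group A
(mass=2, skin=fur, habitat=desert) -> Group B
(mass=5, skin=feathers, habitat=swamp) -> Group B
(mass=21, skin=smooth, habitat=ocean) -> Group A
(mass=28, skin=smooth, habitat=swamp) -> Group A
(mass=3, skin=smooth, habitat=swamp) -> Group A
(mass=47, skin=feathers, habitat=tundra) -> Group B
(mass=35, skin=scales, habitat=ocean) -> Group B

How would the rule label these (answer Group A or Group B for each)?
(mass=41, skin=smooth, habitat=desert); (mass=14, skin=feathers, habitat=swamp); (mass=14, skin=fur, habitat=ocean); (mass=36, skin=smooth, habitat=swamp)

The simplest hypothesis consistent with all the labels is: skin is smooth.

Group A, Group B, Group B, Group A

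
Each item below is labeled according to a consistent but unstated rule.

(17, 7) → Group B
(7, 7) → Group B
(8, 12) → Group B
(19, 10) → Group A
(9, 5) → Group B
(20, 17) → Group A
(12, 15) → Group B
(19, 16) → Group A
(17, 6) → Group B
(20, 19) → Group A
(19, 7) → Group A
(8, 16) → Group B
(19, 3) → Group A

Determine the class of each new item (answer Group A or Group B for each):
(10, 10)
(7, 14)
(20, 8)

Group B, Group B, Group A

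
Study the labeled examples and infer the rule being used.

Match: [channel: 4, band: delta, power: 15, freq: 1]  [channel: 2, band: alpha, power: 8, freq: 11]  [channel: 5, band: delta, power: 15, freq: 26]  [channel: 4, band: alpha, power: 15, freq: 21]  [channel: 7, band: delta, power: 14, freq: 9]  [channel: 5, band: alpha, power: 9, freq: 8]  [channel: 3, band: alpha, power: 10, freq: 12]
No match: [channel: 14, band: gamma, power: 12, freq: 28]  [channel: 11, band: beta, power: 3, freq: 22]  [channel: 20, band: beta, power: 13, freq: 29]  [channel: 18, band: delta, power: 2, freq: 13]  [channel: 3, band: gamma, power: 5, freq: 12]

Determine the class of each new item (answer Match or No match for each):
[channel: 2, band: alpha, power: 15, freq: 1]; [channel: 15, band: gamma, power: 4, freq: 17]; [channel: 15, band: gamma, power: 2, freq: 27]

'Match' ⟺ power ≥ 8 AND freq ≤ 26.
Match: [channel: 2, band: alpha, power: 15, freq: 1], since power = 15, freq = 1. No match: [channel: 15, band: gamma, power: 4, freq: 17], since power = 4, freq = 17. No match: [channel: 15, band: gamma, power: 2, freq: 27], since power = 2, freq = 27.

Match, No match, No match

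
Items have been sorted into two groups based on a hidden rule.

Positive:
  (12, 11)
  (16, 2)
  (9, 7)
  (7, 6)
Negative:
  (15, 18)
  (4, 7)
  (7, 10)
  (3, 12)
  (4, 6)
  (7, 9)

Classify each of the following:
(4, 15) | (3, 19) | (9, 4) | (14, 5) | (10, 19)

Negative, Negative, Positive, Positive, Negative

The classifier is using: first > second.
(4, 15) — 4 < 15, hence Negative. (3, 19) — 3 < 19, hence Negative. (9, 4) — 9 > 4, hence Positive. (14, 5) — 14 > 5, hence Positive. (10, 19) — 10 < 19, hence Negative.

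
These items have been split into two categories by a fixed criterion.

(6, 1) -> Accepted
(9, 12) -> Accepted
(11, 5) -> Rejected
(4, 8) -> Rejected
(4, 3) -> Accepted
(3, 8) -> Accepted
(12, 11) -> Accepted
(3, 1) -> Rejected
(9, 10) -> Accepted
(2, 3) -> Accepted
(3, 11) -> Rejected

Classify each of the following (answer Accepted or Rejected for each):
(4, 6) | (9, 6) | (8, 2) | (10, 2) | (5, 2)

The common property of the 'Accepted' items is: sum is odd. No 'Rejected' item has it.

Rejected, Accepted, Rejected, Rejected, Accepted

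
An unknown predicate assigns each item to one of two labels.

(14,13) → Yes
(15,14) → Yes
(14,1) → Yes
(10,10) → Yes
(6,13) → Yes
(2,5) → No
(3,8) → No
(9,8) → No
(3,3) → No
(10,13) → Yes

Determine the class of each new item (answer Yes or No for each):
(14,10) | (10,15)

Yes, Yes

The rule appears to be: max ≥ 10.
(14,10): max 14, satisfies this → Yes.
(10,15): max 15, satisfies this → Yes.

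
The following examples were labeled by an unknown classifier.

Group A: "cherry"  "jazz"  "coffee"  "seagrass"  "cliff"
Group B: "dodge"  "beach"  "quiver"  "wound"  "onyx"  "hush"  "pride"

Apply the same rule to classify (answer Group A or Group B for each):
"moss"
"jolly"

Group A, Group A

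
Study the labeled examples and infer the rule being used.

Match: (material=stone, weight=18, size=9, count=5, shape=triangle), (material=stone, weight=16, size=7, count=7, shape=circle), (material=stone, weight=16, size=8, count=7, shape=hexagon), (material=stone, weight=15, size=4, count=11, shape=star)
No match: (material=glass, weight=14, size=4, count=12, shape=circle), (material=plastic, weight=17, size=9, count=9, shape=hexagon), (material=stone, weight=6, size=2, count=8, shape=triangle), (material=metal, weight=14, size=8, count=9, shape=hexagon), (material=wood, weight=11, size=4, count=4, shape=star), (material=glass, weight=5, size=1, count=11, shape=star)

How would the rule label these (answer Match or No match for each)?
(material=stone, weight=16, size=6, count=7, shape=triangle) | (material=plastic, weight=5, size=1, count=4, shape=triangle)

Rule: material is stone AND size ≥ 4. This holds for each 'Match' example and fails for each 'No match' one.
(material=stone, weight=16, size=6, count=7, shape=triangle): Match (material is stone, size = 6).
(material=plastic, weight=5, size=1, count=4, shape=triangle): No match (material is plastic, size = 1).

Match, No match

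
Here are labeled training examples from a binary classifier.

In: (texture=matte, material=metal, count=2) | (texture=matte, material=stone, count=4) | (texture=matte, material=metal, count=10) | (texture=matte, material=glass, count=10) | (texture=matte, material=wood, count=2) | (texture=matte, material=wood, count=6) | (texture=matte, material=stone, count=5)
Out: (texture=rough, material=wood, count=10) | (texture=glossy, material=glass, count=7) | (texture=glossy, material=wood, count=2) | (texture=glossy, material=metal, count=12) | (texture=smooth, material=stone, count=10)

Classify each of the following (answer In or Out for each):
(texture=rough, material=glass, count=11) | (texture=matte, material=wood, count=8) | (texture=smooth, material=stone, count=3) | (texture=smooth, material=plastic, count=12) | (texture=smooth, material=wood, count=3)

Out, In, Out, Out, Out

The simplest hypothesis consistent with all the labels is: texture is matte.
Out: (texture=rough, material=glass, count=11), since texture is rough. In: (texture=matte, material=wood, count=8), since texture is matte. Out: (texture=smooth, material=stone, count=3), since texture is smooth. Out: (texture=smooth, material=plastic, count=12), since texture is smooth. Out: (texture=smooth, material=wood, count=3), since texture is smooth.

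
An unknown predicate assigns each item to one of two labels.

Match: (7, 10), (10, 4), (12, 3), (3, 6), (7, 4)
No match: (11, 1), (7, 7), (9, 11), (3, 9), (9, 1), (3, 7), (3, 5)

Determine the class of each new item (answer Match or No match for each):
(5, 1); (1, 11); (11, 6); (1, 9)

All 'Match' examples share one property — product is even — and every 'No match' example lacks it.
(5, 1): 5·1 = 5 — doesn't match, so No match.
(1, 11): 1·11 = 11 — doesn't match, so No match.
(11, 6): 11·6 = 66 — qualifies, so Match.
(1, 9): 1·9 = 9 — doesn't match, so No match.

No match, No match, Match, No match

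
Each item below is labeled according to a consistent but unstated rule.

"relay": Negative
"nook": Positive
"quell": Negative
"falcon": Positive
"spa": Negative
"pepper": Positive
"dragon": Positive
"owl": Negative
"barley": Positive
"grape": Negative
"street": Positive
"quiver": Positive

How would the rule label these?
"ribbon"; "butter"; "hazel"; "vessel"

Looking at the examples, the only property every 'Positive' case has and every 'Negative' case lacks is: even length.
"ribbon": length 6, fits → Positive. "butter": length 6, fits → Positive. "hazel": length 5, does not pass → Negative. "vessel": length 6, fits → Positive.

Positive, Positive, Negative, Positive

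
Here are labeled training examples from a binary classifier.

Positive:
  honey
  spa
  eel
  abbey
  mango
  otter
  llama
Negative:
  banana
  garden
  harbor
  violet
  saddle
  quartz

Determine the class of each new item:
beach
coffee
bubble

The simplest hypothesis consistent with all the labels is: odd length.
beach — length 5, hence Positive. coffee — length 6, hence Negative. bubble — length 6, hence Negative.

Positive, Negative, Negative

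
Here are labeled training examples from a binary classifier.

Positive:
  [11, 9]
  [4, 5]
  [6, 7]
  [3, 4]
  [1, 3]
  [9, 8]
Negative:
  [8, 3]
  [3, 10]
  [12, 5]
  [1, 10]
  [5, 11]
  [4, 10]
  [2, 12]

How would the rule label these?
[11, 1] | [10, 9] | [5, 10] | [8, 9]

The pattern is that an item is 'Positive' exactly when: |first − second| ≤ 2.

Negative, Positive, Negative, Positive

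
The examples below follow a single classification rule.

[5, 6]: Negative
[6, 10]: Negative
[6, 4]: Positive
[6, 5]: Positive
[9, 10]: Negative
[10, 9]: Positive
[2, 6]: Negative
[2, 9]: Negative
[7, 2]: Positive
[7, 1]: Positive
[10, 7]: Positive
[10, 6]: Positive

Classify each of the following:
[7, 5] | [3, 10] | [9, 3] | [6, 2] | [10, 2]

Positive, Negative, Positive, Positive, Positive

Every 'Positive' example satisfies: first > second. None of the 'Negative' examples do.
[7, 5]: 7 > 5, matches → Positive. [3, 10]: 3 < 10, lacks this property → Negative. [9, 3]: 9 > 3, matches → Positive. [6, 2]: 6 > 2, matches → Positive. [10, 2]: 10 > 2, matches → Positive.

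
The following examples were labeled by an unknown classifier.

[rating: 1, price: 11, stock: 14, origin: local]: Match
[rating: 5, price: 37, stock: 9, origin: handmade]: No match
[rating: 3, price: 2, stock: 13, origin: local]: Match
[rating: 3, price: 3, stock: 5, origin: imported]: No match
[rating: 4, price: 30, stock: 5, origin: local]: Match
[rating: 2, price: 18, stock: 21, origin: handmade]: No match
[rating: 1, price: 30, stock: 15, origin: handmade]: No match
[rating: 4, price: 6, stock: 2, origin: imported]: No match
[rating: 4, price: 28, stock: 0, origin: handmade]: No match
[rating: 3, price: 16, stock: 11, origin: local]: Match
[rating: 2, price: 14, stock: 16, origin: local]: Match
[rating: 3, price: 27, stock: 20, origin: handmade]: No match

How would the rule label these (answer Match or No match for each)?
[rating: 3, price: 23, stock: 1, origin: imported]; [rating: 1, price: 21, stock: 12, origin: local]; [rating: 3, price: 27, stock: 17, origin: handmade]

No match, Match, No match

'Match' ⟺ origin is local.
No match: [rating: 3, price: 23, stock: 1, origin: imported], since origin is imported.
Match: [rating: 1, price: 21, stock: 12, origin: local], since origin is local.
No match: [rating: 3, price: 27, stock: 17, origin: handmade], since origin is handmade.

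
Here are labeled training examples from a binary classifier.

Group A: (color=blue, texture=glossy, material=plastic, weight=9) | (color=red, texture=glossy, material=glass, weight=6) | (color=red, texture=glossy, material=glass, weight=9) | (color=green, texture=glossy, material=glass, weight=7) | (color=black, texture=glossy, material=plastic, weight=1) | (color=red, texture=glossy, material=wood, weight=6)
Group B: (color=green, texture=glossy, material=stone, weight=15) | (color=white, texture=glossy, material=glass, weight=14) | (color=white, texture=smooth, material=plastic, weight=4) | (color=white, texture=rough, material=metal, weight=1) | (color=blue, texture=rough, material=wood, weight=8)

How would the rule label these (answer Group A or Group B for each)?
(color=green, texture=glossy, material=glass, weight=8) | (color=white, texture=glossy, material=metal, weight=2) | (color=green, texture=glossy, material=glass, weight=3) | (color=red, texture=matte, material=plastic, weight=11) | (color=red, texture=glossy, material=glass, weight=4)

Group A, Group A, Group A, Group B, Group A

A rule that fits every label: texture is glossy AND weight ≤ 9 — true of each 'Group A' example, false of each 'Group B' one.
(color=green, texture=glossy, material=glass, weight=8): Group A (texture is glossy, weight = 8). (color=white, texture=glossy, material=metal, weight=2): Group A (texture is glossy, weight = 2). (color=green, texture=glossy, material=glass, weight=3): Group A (texture is glossy, weight = 3). (color=red, texture=matte, material=plastic, weight=11): Group B (texture is matte, weight = 11). (color=red, texture=glossy, material=glass, weight=4): Group A (texture is glossy, weight = 4).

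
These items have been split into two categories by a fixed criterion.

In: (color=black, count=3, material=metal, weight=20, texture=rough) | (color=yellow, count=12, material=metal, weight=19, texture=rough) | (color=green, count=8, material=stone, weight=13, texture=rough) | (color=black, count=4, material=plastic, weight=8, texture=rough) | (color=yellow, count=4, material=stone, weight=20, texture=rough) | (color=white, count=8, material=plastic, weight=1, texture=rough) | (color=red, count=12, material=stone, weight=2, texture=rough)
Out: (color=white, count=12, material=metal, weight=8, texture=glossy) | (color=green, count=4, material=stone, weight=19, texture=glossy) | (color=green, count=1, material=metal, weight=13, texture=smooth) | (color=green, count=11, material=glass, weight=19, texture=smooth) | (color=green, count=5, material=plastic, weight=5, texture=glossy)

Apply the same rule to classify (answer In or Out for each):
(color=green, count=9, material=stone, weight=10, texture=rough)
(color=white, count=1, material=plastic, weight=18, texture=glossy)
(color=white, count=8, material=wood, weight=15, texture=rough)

In, Out, In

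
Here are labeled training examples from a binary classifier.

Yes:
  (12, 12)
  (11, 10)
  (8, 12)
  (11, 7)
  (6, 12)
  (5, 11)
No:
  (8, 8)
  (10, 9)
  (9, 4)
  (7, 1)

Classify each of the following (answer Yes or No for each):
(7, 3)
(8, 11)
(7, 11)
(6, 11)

'Yes' ⟺ max ≥ 11.
(7, 3): No (max 7). (8, 11): Yes (max 11). (7, 11): Yes (max 11). (6, 11): Yes (max 11).

No, Yes, Yes, Yes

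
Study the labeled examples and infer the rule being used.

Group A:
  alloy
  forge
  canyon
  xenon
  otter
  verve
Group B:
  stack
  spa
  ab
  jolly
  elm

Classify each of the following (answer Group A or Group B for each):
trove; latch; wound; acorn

Rule: has ≥ 2 vowels. This holds for each 'Group A' example and fails for each 'Group B' one.

Group A, Group B, Group A, Group A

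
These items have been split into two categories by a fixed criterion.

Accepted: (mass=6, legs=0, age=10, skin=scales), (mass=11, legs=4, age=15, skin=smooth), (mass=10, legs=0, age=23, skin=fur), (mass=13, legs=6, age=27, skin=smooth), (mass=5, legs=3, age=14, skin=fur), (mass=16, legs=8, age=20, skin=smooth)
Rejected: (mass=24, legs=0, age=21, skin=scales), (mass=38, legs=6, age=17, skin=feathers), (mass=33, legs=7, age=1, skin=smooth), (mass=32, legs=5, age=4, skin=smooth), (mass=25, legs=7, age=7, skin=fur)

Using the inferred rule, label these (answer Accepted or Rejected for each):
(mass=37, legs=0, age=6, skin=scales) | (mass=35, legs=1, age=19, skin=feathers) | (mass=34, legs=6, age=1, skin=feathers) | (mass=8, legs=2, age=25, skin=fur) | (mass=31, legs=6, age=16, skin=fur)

The common property of the 'Accepted' items is: mass ≤ 16. No 'Rejected' item has it.

Rejected, Rejected, Rejected, Accepted, Rejected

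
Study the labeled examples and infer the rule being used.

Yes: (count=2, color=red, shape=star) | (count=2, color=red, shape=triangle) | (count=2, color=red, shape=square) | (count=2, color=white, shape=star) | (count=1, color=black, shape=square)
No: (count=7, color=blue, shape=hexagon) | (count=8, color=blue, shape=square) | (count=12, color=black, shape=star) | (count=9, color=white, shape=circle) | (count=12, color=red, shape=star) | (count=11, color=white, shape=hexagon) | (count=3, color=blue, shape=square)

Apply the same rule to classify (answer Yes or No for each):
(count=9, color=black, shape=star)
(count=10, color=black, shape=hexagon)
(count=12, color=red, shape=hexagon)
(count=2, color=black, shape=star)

'Yes' ⟺ count ≤ 2.
(count=9, color=black, shape=star): count = 9, does not pass → No. (count=10, color=black, shape=hexagon): count = 10, does not pass → No. (count=12, color=red, shape=hexagon): count = 12, does not pass → No. (count=2, color=black, shape=star): count = 2, passes → Yes.

No, No, No, Yes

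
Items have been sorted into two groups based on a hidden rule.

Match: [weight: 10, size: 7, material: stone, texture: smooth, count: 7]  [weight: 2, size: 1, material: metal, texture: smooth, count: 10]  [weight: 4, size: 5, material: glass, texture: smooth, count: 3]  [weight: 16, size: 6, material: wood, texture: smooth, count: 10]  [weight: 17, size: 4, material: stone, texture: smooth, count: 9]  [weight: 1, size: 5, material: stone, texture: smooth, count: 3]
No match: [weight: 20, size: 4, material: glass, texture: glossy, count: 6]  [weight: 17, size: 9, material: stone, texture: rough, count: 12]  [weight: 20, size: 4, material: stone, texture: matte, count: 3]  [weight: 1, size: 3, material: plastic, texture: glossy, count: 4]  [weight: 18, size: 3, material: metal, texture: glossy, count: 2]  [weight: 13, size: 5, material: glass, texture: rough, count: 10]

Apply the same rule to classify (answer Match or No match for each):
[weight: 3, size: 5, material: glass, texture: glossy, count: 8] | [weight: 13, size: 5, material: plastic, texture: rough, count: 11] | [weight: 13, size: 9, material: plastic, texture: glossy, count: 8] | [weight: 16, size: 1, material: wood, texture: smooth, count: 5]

One predicate separates the groups cleanly: texture is smooth.
[weight: 3, size: 5, material: glass, texture: glossy, count: 8]: No match (texture is glossy).
[weight: 13, size: 5, material: plastic, texture: rough, count: 11]: No match (texture is rough).
[weight: 13, size: 9, material: plastic, texture: glossy, count: 8]: No match (texture is glossy).
[weight: 16, size: 1, material: wood, texture: smooth, count: 5]: Match (texture is smooth).

No match, No match, No match, Match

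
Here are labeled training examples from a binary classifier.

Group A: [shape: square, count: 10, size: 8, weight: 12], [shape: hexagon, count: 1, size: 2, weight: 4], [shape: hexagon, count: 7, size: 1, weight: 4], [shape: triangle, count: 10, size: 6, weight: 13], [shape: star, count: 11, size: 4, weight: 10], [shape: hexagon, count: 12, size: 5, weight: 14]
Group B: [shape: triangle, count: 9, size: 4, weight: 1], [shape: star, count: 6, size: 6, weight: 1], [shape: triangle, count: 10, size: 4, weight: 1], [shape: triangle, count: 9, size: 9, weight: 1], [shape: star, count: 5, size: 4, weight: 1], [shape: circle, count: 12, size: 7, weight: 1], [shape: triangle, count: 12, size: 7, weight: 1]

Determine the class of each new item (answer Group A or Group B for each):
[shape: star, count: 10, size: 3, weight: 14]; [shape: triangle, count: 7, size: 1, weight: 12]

Group A, Group A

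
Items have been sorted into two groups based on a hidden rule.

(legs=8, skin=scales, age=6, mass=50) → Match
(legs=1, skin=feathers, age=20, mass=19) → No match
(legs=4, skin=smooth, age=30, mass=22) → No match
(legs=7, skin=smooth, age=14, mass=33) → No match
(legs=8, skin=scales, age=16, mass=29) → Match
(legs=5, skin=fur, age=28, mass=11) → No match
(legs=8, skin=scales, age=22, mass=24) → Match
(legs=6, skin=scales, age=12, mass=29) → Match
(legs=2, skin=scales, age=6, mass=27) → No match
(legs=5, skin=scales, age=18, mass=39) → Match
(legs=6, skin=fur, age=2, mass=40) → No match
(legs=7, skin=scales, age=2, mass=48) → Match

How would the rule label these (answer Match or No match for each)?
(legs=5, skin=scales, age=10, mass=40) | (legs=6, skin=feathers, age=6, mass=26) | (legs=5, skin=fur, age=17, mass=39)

Match, No match, No match

A rule that fits every label: skin is scales AND legs ≥ 4 — true of each 'Match' example, false of each 'No match' one.
(legs=5, skin=scales, age=10, mass=40) → skin is scales, legs = 5 → Match.
(legs=6, skin=feathers, age=6, mass=26) → skin is feathers, legs = 6 → No match.
(legs=5, skin=fur, age=17, mass=39) → skin is fur, legs = 5 → No match.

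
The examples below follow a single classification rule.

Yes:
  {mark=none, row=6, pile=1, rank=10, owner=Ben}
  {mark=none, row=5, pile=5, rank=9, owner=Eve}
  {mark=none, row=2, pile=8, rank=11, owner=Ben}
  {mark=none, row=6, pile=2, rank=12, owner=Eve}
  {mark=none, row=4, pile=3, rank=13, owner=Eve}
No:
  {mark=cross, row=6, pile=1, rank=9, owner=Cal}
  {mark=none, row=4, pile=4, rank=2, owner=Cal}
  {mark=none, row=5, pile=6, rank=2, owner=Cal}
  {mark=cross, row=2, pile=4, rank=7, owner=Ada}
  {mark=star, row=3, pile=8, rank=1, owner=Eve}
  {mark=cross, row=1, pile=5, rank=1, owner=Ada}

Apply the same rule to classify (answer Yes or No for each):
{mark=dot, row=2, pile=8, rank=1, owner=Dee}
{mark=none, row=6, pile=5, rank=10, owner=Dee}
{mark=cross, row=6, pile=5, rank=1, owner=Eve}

'Yes' ⟺ mark is none AND rank ≥ 7.
{mark=dot, row=2, pile=8, rank=1, owner=Dee}: mark is dot, rank = 1, fails the rule → No. {mark=none, row=6, pile=5, rank=10, owner=Dee}: mark is none, rank = 10, has this property → Yes. {mark=cross, row=6, pile=5, rank=1, owner=Eve}: mark is cross, rank = 1, fails the rule → No.

No, Yes, No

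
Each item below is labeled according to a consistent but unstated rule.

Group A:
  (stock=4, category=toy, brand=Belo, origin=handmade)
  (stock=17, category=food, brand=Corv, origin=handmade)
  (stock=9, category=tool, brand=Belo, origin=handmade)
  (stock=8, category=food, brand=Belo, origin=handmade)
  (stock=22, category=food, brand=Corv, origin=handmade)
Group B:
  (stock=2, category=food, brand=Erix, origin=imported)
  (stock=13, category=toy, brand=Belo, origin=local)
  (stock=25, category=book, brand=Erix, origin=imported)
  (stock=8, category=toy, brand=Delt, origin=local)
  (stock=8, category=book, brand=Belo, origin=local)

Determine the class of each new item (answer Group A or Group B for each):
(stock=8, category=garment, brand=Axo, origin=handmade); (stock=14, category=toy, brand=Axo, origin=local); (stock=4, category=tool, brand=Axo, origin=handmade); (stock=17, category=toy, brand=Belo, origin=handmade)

Group A, Group B, Group A, Group A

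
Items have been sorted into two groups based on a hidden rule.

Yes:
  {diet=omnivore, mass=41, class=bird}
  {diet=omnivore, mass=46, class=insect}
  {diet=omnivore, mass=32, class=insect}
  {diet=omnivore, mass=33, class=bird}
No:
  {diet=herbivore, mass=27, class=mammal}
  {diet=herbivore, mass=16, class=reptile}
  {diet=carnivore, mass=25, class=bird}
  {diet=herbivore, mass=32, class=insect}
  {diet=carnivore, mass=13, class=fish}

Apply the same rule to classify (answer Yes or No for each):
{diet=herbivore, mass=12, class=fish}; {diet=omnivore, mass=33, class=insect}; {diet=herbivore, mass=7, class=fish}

No, Yes, No

Looking at the examples, the only property every 'Yes' case has and every 'No' case lacks is: diet is omnivore.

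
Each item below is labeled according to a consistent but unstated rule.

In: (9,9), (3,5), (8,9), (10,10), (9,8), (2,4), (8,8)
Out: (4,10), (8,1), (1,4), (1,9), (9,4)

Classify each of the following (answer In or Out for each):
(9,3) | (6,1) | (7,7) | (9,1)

Out, Out, In, Out

The common property of the 'In' items is: |first − second| ≤ 2. No 'Out' item has it.
Out: (9,3), since |9−3| = 6. Out: (6,1), since |6−1| = 5. In: (7,7), since |7−7| = 0. Out: (9,1), since |9−1| = 8.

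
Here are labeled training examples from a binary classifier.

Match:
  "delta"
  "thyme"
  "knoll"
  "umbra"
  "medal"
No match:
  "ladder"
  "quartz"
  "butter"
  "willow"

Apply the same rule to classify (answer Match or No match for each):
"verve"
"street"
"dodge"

Match, No match, Match

The classifier is using: odd length.
"verve" → length 5 → Match.
"street" → length 6 → No match.
"dodge" → length 5 → Match.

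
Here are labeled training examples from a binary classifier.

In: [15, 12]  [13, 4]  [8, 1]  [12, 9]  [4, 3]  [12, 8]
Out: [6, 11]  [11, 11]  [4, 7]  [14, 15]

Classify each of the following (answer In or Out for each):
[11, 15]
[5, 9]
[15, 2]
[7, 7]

Out, Out, In, Out

Every 'In' example satisfies: first > second. None of the 'Out' examples do.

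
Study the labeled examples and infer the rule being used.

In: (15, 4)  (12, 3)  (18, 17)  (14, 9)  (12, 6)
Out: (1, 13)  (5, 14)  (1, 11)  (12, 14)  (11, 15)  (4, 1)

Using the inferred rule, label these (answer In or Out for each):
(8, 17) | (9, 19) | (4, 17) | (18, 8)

Every 'In' example satisfies: first > second AND sum ≥ 12. None of the 'Out' examples do.
(8, 17) → 8 < 17, 8+17 = 25 → Out. (9, 19) → 9 < 19, 9+19 = 28 → Out. (4, 17) → 4 < 17, 4+17 = 21 → Out. (18, 8) → 18 > 8, 18+8 = 26 → In.

Out, Out, Out, In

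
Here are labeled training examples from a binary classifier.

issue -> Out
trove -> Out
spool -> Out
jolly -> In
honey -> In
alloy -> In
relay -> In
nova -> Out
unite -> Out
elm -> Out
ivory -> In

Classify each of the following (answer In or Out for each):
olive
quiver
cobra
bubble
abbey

Out, Out, Out, Out, In

Every 'In' example satisfies: contains 'y'. None of the 'Out' examples do.
olive: no 'y' — fails the rule, so Out. quiver: no 'y' — fails the rule, so Out. cobra: no 'y' — fails the rule, so Out. bubble: no 'y' — fails the rule, so Out. abbey: has 'y' — passes, so In.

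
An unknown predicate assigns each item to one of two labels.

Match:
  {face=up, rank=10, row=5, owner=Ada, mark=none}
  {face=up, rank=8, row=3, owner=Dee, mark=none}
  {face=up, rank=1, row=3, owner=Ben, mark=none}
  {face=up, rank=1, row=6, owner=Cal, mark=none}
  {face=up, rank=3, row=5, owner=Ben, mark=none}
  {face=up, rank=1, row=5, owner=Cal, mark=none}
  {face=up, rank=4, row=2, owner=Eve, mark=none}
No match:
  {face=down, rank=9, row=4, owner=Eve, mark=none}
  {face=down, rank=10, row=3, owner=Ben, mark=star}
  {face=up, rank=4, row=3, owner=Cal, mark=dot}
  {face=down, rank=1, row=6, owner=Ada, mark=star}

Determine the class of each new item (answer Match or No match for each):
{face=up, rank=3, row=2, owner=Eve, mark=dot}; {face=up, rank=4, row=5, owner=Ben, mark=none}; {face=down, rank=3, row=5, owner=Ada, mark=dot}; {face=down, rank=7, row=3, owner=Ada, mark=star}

No match, Match, No match, No match

Every 'Match' example satisfies: face is up AND mark is none. None of the 'No match' examples do.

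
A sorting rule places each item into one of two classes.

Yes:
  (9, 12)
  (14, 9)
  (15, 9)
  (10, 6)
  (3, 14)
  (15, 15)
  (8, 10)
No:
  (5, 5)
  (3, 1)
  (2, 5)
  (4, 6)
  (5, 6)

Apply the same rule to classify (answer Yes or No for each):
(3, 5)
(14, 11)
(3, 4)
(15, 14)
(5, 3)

No, Yes, No, Yes, No

The distinguishing property — sum ≥ 16 — holds for all the 'Yes' cases and none of the 'No' cases.
(3, 5): 3+5 = 8, fails the rule → No.
(14, 11): 14+11 = 25, passes → Yes.
(3, 4): 3+4 = 7, fails the rule → No.
(15, 14): 15+14 = 29, passes → Yes.
(5, 3): 5+3 = 8, fails the rule → No.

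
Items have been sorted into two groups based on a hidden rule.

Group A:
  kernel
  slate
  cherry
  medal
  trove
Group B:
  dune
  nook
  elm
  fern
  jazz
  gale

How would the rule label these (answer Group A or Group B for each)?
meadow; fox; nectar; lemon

The classifier is using: length ≥ 5.
meadow — length 6, hence Group A.
fox — length 3, hence Group B.
nectar — length 6, hence Group A.
lemon — length 5, hence Group A.

Group A, Group B, Group A, Group A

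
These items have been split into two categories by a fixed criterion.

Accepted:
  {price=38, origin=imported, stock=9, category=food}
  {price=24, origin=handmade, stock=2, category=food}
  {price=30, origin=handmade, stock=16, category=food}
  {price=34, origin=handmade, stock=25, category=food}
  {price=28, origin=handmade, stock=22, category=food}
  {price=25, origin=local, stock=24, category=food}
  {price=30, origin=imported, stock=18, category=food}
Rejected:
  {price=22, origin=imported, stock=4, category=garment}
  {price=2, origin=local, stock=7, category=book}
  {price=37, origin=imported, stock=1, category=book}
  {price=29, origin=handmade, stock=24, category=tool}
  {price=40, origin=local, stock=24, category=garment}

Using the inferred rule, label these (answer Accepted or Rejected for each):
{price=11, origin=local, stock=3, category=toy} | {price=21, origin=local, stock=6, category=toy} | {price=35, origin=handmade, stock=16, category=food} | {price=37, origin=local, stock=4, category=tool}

Rejected, Rejected, Accepted, Rejected

The common property of the 'Accepted' items is: category is food. No 'Rejected' item has it.
{price=11, origin=local, stock=3, category=toy}: category is toy, does not satisfy this → Rejected.
{price=21, origin=local, stock=6, category=toy}: category is toy, does not satisfy this → Rejected.
{price=35, origin=handmade, stock=16, category=food}: category is food, matches → Accepted.
{price=37, origin=local, stock=4, category=tool}: category is tool, does not satisfy this → Rejected.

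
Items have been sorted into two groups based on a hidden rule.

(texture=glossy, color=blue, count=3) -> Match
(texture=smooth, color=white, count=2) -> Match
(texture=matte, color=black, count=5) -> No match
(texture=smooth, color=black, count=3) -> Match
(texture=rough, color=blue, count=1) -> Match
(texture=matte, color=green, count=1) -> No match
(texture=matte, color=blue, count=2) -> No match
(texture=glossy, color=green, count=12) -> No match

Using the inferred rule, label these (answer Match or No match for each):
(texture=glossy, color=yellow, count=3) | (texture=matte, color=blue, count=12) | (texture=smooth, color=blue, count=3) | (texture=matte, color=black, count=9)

All 'Match' examples share one property — texture is not matte AND count ≤ 3 — and every 'No match' example lacks it.
(texture=glossy, color=yellow, count=3): texture is glossy, count = 3 — checks out, so Match.
(texture=matte, color=blue, count=12): texture is matte, count = 12 — does not pass, so No match.
(texture=smooth, color=blue, count=3): texture is smooth, count = 3 — checks out, so Match.
(texture=matte, color=black, count=9): texture is matte, count = 9 — does not pass, so No match.

Match, No match, Match, No match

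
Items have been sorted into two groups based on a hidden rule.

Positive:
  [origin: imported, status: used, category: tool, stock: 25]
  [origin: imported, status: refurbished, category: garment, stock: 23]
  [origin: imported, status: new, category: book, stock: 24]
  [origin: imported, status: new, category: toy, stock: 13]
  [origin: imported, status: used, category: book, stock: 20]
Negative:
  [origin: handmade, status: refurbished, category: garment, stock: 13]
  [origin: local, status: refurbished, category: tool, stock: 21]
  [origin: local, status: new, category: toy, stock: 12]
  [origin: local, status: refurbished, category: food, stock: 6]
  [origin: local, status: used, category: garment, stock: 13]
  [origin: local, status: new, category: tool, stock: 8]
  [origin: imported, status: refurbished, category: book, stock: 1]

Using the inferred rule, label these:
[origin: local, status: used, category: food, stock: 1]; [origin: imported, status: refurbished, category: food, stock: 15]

'Positive' ⟺ origin is imported AND stock ≥ 6.
[origin: local, status: used, category: food, stock: 1]: Negative (origin is local, stock = 1). [origin: imported, status: refurbished, category: food, stock: 15]: Positive (origin is imported, stock = 15).

Negative, Positive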